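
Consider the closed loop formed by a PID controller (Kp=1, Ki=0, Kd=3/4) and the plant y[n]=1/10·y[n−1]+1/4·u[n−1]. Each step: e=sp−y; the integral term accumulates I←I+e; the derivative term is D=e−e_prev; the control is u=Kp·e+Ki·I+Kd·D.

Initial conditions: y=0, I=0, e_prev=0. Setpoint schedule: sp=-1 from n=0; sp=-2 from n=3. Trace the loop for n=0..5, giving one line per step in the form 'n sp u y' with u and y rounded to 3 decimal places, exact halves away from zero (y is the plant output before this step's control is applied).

0 -1 -1.750 0.000
1 -1 -0.234 -0.438
2 -1 -1.149 -0.102
3 -2 -2.306 -0.297
4 -2 -1.162 -0.606
5 -2 -1.840 -0.351

(exact arithmetic carried between steps; '≈' marks a value shown rounded to 6 d.p. or computed from one; I and e_prev carry over from the previous line; the table rounds u and y to 3 d.p., halves away from zero)
n=0: y=0, sp=-1, e=sp−y=-1; I=-1, D=e−e_prev=-1; u=1·(-1)+0·(-1)+3/4·(-1)=-1.75; next y=1/10·0+1/4·(-1.75)=-0.4375
n=1: y=-0.4375, sp=-1, e=sp−y=-0.5625; I=-1.5625, D=e−e_prev=0.4375; u=1·(-0.5625)+0·(-1.5625)+3/4·0.4375=-0.234375; next y=1/10·(-0.4375)+1/4·(-0.234375)≈-0.102344
n=2: y≈-0.102344, sp=-1, e=sp−y≈-0.897656; I≈-2.460156, D=e−e_prev≈-0.335156; u=1·(-0.897656)+0·(-2.460156)+3/4·(-0.335156)≈-1.149023; next y=1/10·(-0.102344)+1/4·(-1.149023)≈-0.297490
n=3: y≈-0.297490, sp=-2, e=sp−y≈-1.702510; I≈-4.162666, D=e−e_prev≈-0.804854; u=1·(-1.702510)+0·(-4.162666)+3/4·(-0.804854)≈-2.306150; next y=1/10·(-0.297490)+1/4·(-2.306150)≈-0.606286
n=4: y≈-0.606286, sp=-2, e=sp−y≈-1.393714; I≈-5.556380, D=e−e_prev≈0.308796; u=1·(-1.393714)+0·(-5.556380)+3/4·0.308796≈-1.162116; next y=1/10·(-0.606286)+1/4·(-1.162116)≈-0.351158
n=5: y≈-0.351158, sp=-2, e=sp−y≈-1.648842; I≈-7.205222, D=e−e_prev≈-0.255129; u=1·(-1.648842)+0·(-7.205222)+3/4·(-0.255129)≈-1.840189; next y=1/10·(-0.351158)+1/4·(-1.840189)≈-0.495163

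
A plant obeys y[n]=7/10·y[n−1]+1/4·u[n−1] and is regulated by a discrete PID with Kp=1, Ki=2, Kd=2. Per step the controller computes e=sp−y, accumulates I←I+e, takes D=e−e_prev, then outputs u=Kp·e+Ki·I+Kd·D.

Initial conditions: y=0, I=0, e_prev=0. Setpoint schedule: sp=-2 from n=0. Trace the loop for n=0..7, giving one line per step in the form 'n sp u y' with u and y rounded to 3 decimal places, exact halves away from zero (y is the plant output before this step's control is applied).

0 -2 -10.000 0.000
1 -2 2.500 -2.500
2 -2 -8.375 -1.125
3 -2 1.406 -2.881
4 -2 -6.423 -1.665
5 -2 0.870 -2.772
6 -2 -5.044 -1.723
7 -2 0.220 -2.467

(exact arithmetic carried between steps; '≈' marks a value shown rounded to 6 d.p. or computed from one; I and e_prev carry over from the previous line; the table rounds u and y to 3 d.p., halves away from zero)
n=0: y=0, sp=-2, e=sp−y=-2; I=-2, D=e−e_prev=-2; u=1·(-2)+2·(-2)+2·(-2)=-10; next y=7/10·0+1/4·(-10)=-2.5
n=1: y=-2.5, sp=-2, e=sp−y=0.5; I=-1.5, D=e−e_prev=2.5; u=1·0.5+2·(-1.5)+2·2.5=2.5; next y=7/10·(-2.5)+1/4·2.5=-1.125
n=2: y=-1.125, sp=-2, e=sp−y=-0.875; I=-2.375, D=e−e_prev=-1.375; u=1·(-0.875)+2·(-2.375)+2·(-1.375)=-8.375; next y=7/10·(-1.125)+1/4·(-8.375)=-2.88125
n=3: y=-2.88125, sp=-2, e=sp−y=0.88125; I=-1.49375, D=e−e_prev=1.75625; u=1·0.88125+2·(-1.49375)+2·1.75625=1.40625; next y=7/10·(-2.88125)+1/4·1.40625≈-1.665313
n=4: y≈-1.665313, sp=-2, e=sp−y≈-0.334688; I≈-1.828438, D=e−e_prev≈-1.215938; u=1·(-0.334688)+2·(-1.828438)+2·(-1.215938)≈-6.423438; next y=7/10·(-1.665313)+1/4·(-6.423438)≈-2.771578
n=5: y≈-2.771578, sp=-2, e=sp−y≈0.771578; I≈-1.056859, D=e−e_prev≈1.106266; u=1·0.771578+2·(-1.056859)+2·1.106266≈0.870391; next y=7/10·(-2.771578)+1/4·0.870391≈-1.722507
n=6: y≈-1.722507, sp=-2, e=sp−y≈-0.277493; I≈-1.334352, D=e−e_prev≈-1.049071; u=1·(-0.277493)+2·(-1.334352)+2·(-1.049071)≈-5.044340; next y=7/10·(-1.722507)+1/4·(-5.044340)≈-2.466840
n=7: y≈-2.466840, sp=-2, e=sp−y≈0.466840; I≈-0.867512, D=e−e_prev≈0.744333; u=1·0.466840+2·(-0.867512)+2·0.744333≈0.220481; next y=7/10·(-2.466840)+1/4·0.220481≈-1.671668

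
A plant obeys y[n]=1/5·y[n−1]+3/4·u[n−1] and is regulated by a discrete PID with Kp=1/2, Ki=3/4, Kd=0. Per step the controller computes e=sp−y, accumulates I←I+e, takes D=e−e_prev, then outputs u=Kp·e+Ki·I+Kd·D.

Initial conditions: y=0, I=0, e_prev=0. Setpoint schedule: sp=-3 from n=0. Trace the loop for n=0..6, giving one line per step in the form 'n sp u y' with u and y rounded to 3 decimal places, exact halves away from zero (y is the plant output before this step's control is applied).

(exact arithmetic carried between steps; '≈' marks a value shown rounded to 6 d.p. or computed from one; I and e_prev carry over from the previous line; the table rounds u and y to 3 d.p., halves away from zero)
n=0: y=0, sp=-3, e=sp−y=-3; I=-3, D=e−e_prev=-3; u=1/2·(-3)+3/4·(-3)+0·(-3)=-3.75; next y=1/5·0+3/4·(-3.75)=-2.8125
n=1: y=-2.8125, sp=-3, e=sp−y=-0.1875; I=-3.1875, D=e−e_prev=2.8125; u=1/2·(-0.1875)+3/4·(-3.1875)+0·2.8125=-2.484375; next y=1/5·(-2.8125)+3/4·(-2.484375)≈-2.425781
n=2: y≈-2.425781, sp=-3, e=sp−y≈-0.574219; I≈-3.761719, D=e−e_prev≈-0.386719; u=1/2·(-0.574219)+3/4·(-3.761719)+0·(-0.386719)≈-3.108398; next y=1/5·(-2.425781)+3/4·(-3.108398)≈-2.816455
n=3: y≈-2.816455, sp=-3, e=sp−y≈-0.183545; I≈-3.945264, D=e−e_prev≈0.390674; u=1/2·(-0.183545)+3/4·(-3.945264)+0·0.390674≈-3.050720; next y=1/5·(-2.816455)+3/4·(-3.050720)≈-2.851331
n=4: y≈-2.851331, sp=-3, e=sp−y≈-0.148669; I≈-4.093932, D=e−e_prev≈0.034876; u=1/2·(-0.148669)+3/4·(-4.093932)+0·0.034876≈-3.144784; next y=1/5·(-2.851331)+3/4·(-3.144784)≈-2.928854
n=5: y≈-2.928854, sp=-3, e=sp−y≈-0.071146; I≈-4.165078, D=e−e_prev≈0.077523; u=1/2·(-0.071146)+3/4·(-4.165078)+0·0.077523≈-3.159382; next y=1/5·(-2.928854)+3/4·(-3.159382)≈-2.955307
n=6: y≈-2.955307, sp=-3, e=sp−y≈-0.044693; I≈-4.209771, D=e−e_prev≈0.026453; u=1/2·(-0.044693)+3/4·(-4.209771)+0·0.026453≈-3.179675; next y=1/5·(-2.955307)+3/4·(-3.179675)≈-2.975818

0 -3 -3.750 0.000
1 -3 -2.484 -2.813
2 -3 -3.108 -2.426
3 -3 -3.051 -2.816
4 -3 -3.145 -2.851
5 -3 -3.159 -2.929
6 -3 -3.180 -2.955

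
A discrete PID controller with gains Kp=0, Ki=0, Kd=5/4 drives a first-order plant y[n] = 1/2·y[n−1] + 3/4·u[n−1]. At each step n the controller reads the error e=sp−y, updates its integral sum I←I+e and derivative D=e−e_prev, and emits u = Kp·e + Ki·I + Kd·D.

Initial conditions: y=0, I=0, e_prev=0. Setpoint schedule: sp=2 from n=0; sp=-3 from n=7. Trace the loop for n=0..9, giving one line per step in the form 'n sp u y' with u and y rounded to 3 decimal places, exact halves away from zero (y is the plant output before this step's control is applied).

0 2 2.500 0.000
1 2 -2.344 1.875
2 2 3.369 -0.820
3 2 -3.671 2.117
4 2 4.765 -1.695
5 2 -5.526 2.726
6 2 6.885 -2.782
7 -3 -14.443 3.773
8 -3 15.898 -8.946
9 -3 -20.496 7.451

(exact arithmetic carried between steps; '≈' marks a value shown rounded to 6 d.p. or computed from one; I and e_prev carry over from the previous line; the table rounds u and y to 3 d.p., halves away from zero)
n=0: y=0, sp=2, e=sp−y=2; I=2, D=e−e_prev=2; u=0·2+0·2+5/4·2=2.5; next y=1/2·0+3/4·2.5=1.875
n=1: y=1.875, sp=2, e=sp−y=0.125; I=2.125, D=e−e_prev=-1.875; u=0·0.125+0·2.125+5/4·(-1.875)=-2.34375; next y=1/2·1.875+3/4·(-2.34375)≈-0.820313
n=2: y≈-0.820313, sp=2, e=sp−y≈2.820313; I≈4.945313, D=e−e_prev≈2.695313; u=0·2.820313+0·4.945313+5/4·2.695313≈3.369141; next y=1/2·(-0.820313)+3/4·3.369141≈2.116699
n=3: y≈2.116699, sp=2, e=sp−y≈-0.116699; I≈4.828613, D=e−e_prev≈-2.937012; u=0·(-0.116699)+0·4.828613+5/4·(-2.937012)≈-3.671265; next y=1/2·2.116699+3/4·(-3.671265)≈-1.695099
n=4: y≈-1.695099, sp=2, e=sp−y≈3.695099; I≈8.523712, D=e−e_prev≈3.811798; u=0·3.695099+0·8.523712+5/4·3.811798≈4.764748; next y=1/2·(-1.695099)+3/4·4.764748≈2.726011
n=5: y≈2.726011, sp=2, e=sp−y≈-0.726011; I≈7.797701, D=e−e_prev≈-4.421110; u=0·(-0.726011)+0·7.797701+5/4·(-4.421110)≈-5.526388; next y=1/2·2.726011+3/4·(-5.526388)≈-2.781785
n=6: y≈-2.781785, sp=2, e=sp−y≈4.781785; I≈12.579486, D=e−e_prev≈5.507796; u=0·4.781785+0·12.579486+5/4·5.507796≈6.884746; next y=1/2·(-2.781785)+3/4·6.884746≈3.772667
n=7: y≈3.772667, sp=-3, e=sp−y≈-6.772667; I≈5.806819, D=e−e_prev≈-11.554452; u=0·(-6.772667)+0·5.806819+5/4·(-11.554452)≈-14.443065; next y=1/2·3.772667+3/4·(-14.443065)≈-8.945965
n=8: y≈-8.945965, sp=-3, e=sp−y≈5.945965; I≈11.752785, D=e−e_prev≈12.718632; u=0·5.945965+0·11.752785+5/4·12.718632≈15.898290; next y=1/2·(-8.945965)+3/4·15.898290≈7.450735
n=9: y≈7.450735, sp=-3, e=sp−y≈-10.450735; I≈1.302050, D=e−e_prev≈-16.396700; u=0·(-10.450735)+0·1.302050+5/4·(-16.396700)≈-20.495875; next y=1/2·7.450735+3/4·(-20.495875)≈-11.646539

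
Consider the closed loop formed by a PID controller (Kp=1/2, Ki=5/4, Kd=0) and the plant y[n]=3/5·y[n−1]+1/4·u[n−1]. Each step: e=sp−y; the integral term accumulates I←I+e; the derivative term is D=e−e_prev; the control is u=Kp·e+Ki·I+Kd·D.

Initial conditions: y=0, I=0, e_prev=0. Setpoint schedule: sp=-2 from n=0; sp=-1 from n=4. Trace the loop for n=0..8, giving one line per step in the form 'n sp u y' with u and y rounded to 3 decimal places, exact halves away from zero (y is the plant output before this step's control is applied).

(exact arithmetic carried between steps; '≈' marks a value shown rounded to 6 d.p. or computed from one; I and e_prev carry over from the previous line; the table rounds u and y to 3 d.p., halves away from zero)
n=0: y=0, sp=-2, e=sp−y=-2; I=-2, D=e−e_prev=-2; u=1/2·(-2)+5/4·(-2)+0·(-2)=-3.5; next y=3/5·0+1/4·(-3.5)=-0.875
n=1: y=-0.875, sp=-2, e=sp−y=-1.125; I=-3.125, D=e−e_prev=0.875; u=1/2·(-1.125)+5/4·(-3.125)+0·0.875=-4.46875; next y=3/5·(-0.875)+1/4·(-4.46875)≈-1.642188
n=2: y≈-1.642188, sp=-2, e=sp−y≈-0.357813; I≈-3.482813, D=e−e_prev≈0.767188; u=1/2·(-0.357813)+5/4·(-3.482813)+0·0.767188≈-4.532422; next y=3/5·(-1.642188)+1/4·(-4.532422)≈-2.118418
n=3: y≈-2.118418, sp=-2, e=sp−y≈0.118418; I≈-3.364395, D=e−e_prev≈0.476230; u=1/2·0.118418+5/4·(-3.364395)+0·0.476230≈-4.146284; next y=3/5·(-2.118418)+1/4·(-4.146284)≈-2.307622
n=4: y≈-2.307622, sp=-1, e=sp−y≈1.307622; I≈-2.056773, D=e−e_prev≈1.189204; u=1/2·1.307622+5/4·(-2.056773)+0·1.189204≈-1.917155; next y=3/5·(-2.307622)+1/4·(-1.917155)≈-1.863862
n=5: y≈-1.863862, sp=-1, e=sp−y≈0.863862; I≈-1.192911, D=e−e_prev≈-0.443760; u=1/2·0.863862+5/4·(-1.192911)+0·(-0.443760)≈-1.059208; next y=3/5·(-1.863862)+1/4·(-1.059208)≈-1.383119
n=6: y≈-1.383119, sp=-1, e=sp−y≈0.383119; I≈-0.809792, D=e−e_prev≈-0.480743; u=1/2·0.383119+5/4·(-0.809792)+0·(-0.480743)≈-0.820680; next y=3/5·(-1.383119)+1/4·(-0.820680)≈-1.035041
n=7: y≈-1.035041, sp=-1, e=sp−y≈0.035041; I≈-0.774750, D=e−e_prev≈-0.348078; u=1/2·0.035041+5/4·(-0.774750)+0·(-0.348078)≈-0.950917; next y=3/5·(-1.035041)+1/4·(-0.950917)≈-0.858754
n=8: y≈-0.858754, sp=-1, e=sp−y≈-0.141246; I≈-0.915996, D=e−e_prev≈-0.176287; u=1/2·(-0.141246)+5/4·(-0.915996)+0·(-0.176287)≈-1.215618; next y=3/5·(-0.858754)+1/4·(-1.215618)≈-0.819157

0 -2 -3.500 0.000
1 -2 -4.469 -0.875
2 -2 -4.532 -1.642
3 -2 -4.146 -2.118
4 -1 -1.917 -2.308
5 -1 -1.059 -1.864
6 -1 -0.821 -1.383
7 -1 -0.951 -1.035
8 -1 -1.216 -0.859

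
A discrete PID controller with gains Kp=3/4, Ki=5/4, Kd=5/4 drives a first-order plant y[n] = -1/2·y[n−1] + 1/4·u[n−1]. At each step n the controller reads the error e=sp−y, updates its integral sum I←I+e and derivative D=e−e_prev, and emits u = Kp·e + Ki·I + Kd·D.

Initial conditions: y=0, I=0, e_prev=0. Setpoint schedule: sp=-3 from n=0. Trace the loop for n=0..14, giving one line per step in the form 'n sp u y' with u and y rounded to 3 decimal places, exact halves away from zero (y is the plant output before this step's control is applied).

(exact arithmetic carried between steps; '≈' marks a value shown rounded to 6 d.p. or computed from one; I and e_prev carry over from the previous line; the table rounds u and y to 3 d.p., halves away from zero)
n=0: y=0, sp=-3, e=sp−y=-3; I=-3, D=e−e_prev=-3; u=3/4·(-3)+5/4·(-3)+5/4·(-3)=-9.75; next y=-1/2·0+1/4·(-9.75)=-2.4375
n=1: y=-2.4375, sp=-3, e=sp−y=-0.5625; I=-3.5625, D=e−e_prev=2.4375; u=3/4·(-0.5625)+5/4·(-3.5625)+5/4·2.4375=-1.828125; next y=-1/2·(-2.4375)+1/4·(-1.828125)≈0.761719
n=2: y≈0.761719, sp=-3, e=sp−y≈-3.761719; I≈-7.324219, D=e−e_prev≈-3.199219; u=3/4·(-3.761719)+5/4·(-7.324219)+5/4·(-3.199219)≈-15.975586; next y=-1/2·0.761719+1/4·(-15.975586)≈-4.374756
n=3: y≈-4.374756, sp=-3, e=sp−y≈1.374756; I≈-5.949463, D=e−e_prev≈5.136475; u=3/4·1.374756+5/4·(-5.949463)+5/4·5.136475≈0.014832; next y=-1/2·(-4.374756)+1/4·0.014832≈2.191086
n=4: y≈2.191086, sp=-3, e=sp−y≈-5.191086; I≈-11.140549, D=e−e_prev≈-6.565842; u=3/4·(-5.191086)+5/4·(-11.140549)+5/4·(-6.565842)≈-26.026302; next y=-1/2·2.191086+1/4·(-26.026302)≈-7.602118
n=5: y≈-7.602118, sp=-3, e=sp−y≈4.602118; I≈-6.538430, D=e−e_prev≈9.793204; u=3/4·4.602118+5/4·(-6.538430)+5/4·9.793204≈7.520056; next y=-1/2·(-7.602118)+1/4·7.520056≈5.681073
n=6: y≈5.681073, sp=-3, e=sp−y≈-8.681073; I≈-15.219504, D=e−e_prev≈-13.283192; u=3/4·(-8.681073)+5/4·(-15.219504)+5/4·(-13.283192)≈-42.139174; next y=-1/2·5.681073+1/4·(-42.139174)≈-13.375330
n=7: y≈-13.375330, sp=-3, e=sp−y≈10.375330; I≈-4.844173, D=e−e_prev≈19.056404; u=3/4·10.375330+5/4·(-4.844173)+5/4·19.056404≈25.546786; next y=-1/2·(-13.375330)+1/4·25.546786≈13.074362
n=8: y≈13.074362, sp=-3, e=sp−y≈-16.074362; I≈-20.918535, D=e−e_prev≈-26.449692; u=3/4·(-16.074362)+5/4·(-20.918535)+5/4·(-26.449692)≈-71.266054; next y=-1/2·13.074362+1/4·(-71.266054)≈-24.353694
n=9: y≈-24.353694, sp=-3, e=sp−y≈21.353694; I≈0.435160, D=e−e_prev≈37.428056; u=3/4·21.353694+5/4·0.435160+5/4·37.428056≈63.344290; next y=-1/2·(-24.353694)+1/4·63.344290≈28.012920
n=10: y≈28.012920, sp=-3, e=sp−y≈-31.012920; I≈-30.577760, D=e−e_prev≈-52.366614; u=3/4·(-31.012920)+5/4·(-30.577760)+5/4·(-52.366614)≈-126.940158; next y=-1/2·28.012920+1/4·(-126.940158)≈-45.741499
n=11: y≈-45.741499, sp=-3, e=sp−y≈42.741499; I≈12.163739, D=e−e_prev≈73.754419; u=3/4·42.741499+5/4·12.163739+5/4·73.754419≈139.453822; next y=-1/2·(-45.741499)+1/4·139.453822≈57.734205
n=12: y≈57.734205, sp=-3, e=sp−y≈-60.734205; I≈-48.570466, D=e−e_prev≈-103.475704; u=3/4·(-60.734205)+5/4·(-48.570466)+5/4·(-103.475704)≈-235.608367; next y=-1/2·57.734205+1/4·(-235.608367)≈-87.769194
n=13: y≈-87.769194, sp=-3, e=sp−y≈84.769194; I≈36.198728, D=e−e_prev≈145.503399; u=3/4·84.769194+5/4·36.198728+5/4·145.503399≈290.704555; next y=-1/2·(-87.769194)+1/4·290.704555≈116.560736
n=14: y≈116.560736, sp=-3, e=sp−y≈-119.560736; I≈-83.362008, D=e−e_prev≈-204.329930; u=3/4·(-119.560736)+5/4·(-83.362008)+5/4·(-204.329930)≈-449.285474; next y=-1/2·116.560736+1/4·(-449.285474)≈-170.601737

0 -3 -9.750 0.000
1 -3 -1.828 -2.438
2 -3 -15.976 0.762
3 -3 0.015 -4.375
4 -3 -26.026 2.191
5 -3 7.520 -7.602
6 -3 -42.139 5.681
7 -3 25.547 -13.375
8 -3 -71.266 13.074
9 -3 63.344 -24.354
10 -3 -126.940 28.013
11 -3 139.454 -45.741
12 -3 -235.608 57.734
13 -3 290.705 -87.769
14 -3 -449.285 116.561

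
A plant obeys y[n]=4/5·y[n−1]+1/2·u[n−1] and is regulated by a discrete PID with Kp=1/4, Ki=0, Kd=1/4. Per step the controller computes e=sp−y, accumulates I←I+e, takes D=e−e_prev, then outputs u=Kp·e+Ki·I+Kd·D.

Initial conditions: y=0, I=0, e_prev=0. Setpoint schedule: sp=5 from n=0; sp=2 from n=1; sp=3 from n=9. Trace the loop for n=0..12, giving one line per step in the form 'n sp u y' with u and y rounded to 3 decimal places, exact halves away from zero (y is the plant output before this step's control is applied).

(exact arithmetic carried between steps; '≈' marks a value shown rounded to 6 d.p. or computed from one; I and e_prev carry over from the previous line; the table rounds u and y to 3 d.p., halves away from zero)
n=0: y=0, sp=5, e=sp−y=5; I=5, D=e−e_prev=5; u=1/4·5+0·5+1/4·5=2.5; next y=4/5·0+1/2·2.5=1.25
n=1: y=1.25, sp=2, e=sp−y=0.75; I=5.75, D=e−e_prev=-4.25; u=1/4·0.75+0·5.75+1/4·(-4.25)=-0.875; next y=4/5·1.25+1/2·(-0.875)=0.5625
n=2: y=0.5625, sp=2, e=sp−y=1.4375; I=7.1875, D=e−e_prev=0.6875; u=1/4·1.4375+0·7.1875+1/4·0.6875=0.53125; next y=4/5·0.5625+1/2·0.53125=0.715625
n=3: y=0.715625, sp=2, e=sp−y=1.284375; I=8.471875, D=e−e_prev=-0.153125; u=1/4·1.284375+0·8.471875+1/4·(-0.153125)≈0.282813; next y=4/5·0.715625+1/2·0.282813≈0.713906
n=4: y≈0.713906, sp=2, e=sp−y≈1.286094; I≈9.757969, D=e−e_prev≈0.001719; u=1/4·1.286094+0·9.757969+1/4·0.001719≈0.321953; next y=4/5·0.713906+1/2·0.321953≈0.732102
n=5: y≈0.732102, sp=2, e=sp−y≈1.267898; I≈11.025867, D=e−e_prev≈-0.018195; u=1/4·1.267898+0·11.025867+1/4·(-0.018195)≈0.312426; next y=4/5·0.732102+1/2·0.312426≈0.741894
n=6: y≈0.741894, sp=2, e=sp−y≈1.258106; I≈12.283973, D=e−e_prev≈-0.009793; u=1/4·1.258106+0·12.283973+1/4·(-0.009793)≈0.312078; next y=4/5·0.741894+1/2·0.312078≈0.749554
n=7: y≈0.749554, sp=2, e=sp−y≈1.250446; I≈13.534419, D=e−e_prev≈-0.007660; u=1/4·1.250446+0·13.534419+1/4·(-0.007660)≈0.310696; next y=4/5·0.749554+1/2·0.310696≈0.754992
n=8: y≈0.754992, sp=2, e=sp−y≈1.245008; I≈14.779427, D=e−e_prev≈-0.005437; u=1/4·1.245008+0·14.779427+1/4·(-0.005437)≈0.309893; next y=4/5·0.754992+1/2·0.309893≈0.758940
n=9: y≈0.758940, sp=3, e=sp−y≈2.241060; I≈17.020487, D=e−e_prev≈0.996052; u=1/4·2.241060+0·17.020487+1/4·0.996052≈0.809278; next y=4/5·0.758940+1/2·0.809278≈1.011791
n=10: y≈1.011791, sp=3, e=sp−y≈1.988209; I≈19.008696, D=e−e_prev≈-0.252851; u=1/4·1.988209+0·19.008696+1/4·(-0.252851)≈0.433840; next y=4/5·1.011791+1/2·0.433840≈1.026352
n=11: y≈1.026352, sp=3, e=sp−y≈1.973648; I≈20.982344, D=e−e_prev≈-0.014562; u=1/4·1.973648+0·20.982344+1/4·(-0.014562)≈0.489771; next y=4/5·1.026352+1/2·0.489771≈1.065968
n=12: y≈1.065968, sp=3, e=sp−y≈1.934032; I≈22.916376, D=e−e_prev≈-0.039615; u=1/4·1.934032+0·22.916376+1/4·(-0.039615)≈0.473604; next y=4/5·1.065968+1/2·0.473604≈1.089576

0 5 2.500 0.000
1 2 -0.875 1.250
2 2 0.531 0.563
3 2 0.283 0.716
4 2 0.322 0.714
5 2 0.312 0.732
6 2 0.312 0.742
7 2 0.311 0.750
8 2 0.310 0.755
9 3 0.809 0.759
10 3 0.434 1.012
11 3 0.490 1.026
12 3 0.474 1.066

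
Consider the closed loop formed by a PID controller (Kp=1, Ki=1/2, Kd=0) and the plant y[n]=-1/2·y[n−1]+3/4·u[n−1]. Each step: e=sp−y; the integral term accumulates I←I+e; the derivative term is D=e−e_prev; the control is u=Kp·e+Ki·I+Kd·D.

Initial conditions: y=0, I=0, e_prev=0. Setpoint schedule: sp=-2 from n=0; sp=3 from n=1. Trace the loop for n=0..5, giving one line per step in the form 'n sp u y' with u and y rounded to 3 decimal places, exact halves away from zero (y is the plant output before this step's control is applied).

(exact arithmetic carried between steps; '≈' marks a value shown rounded to 6 d.p. or computed from one; I and e_prev carry over from the previous line; the table rounds u and y to 3 d.p., halves away from zero)
n=0: y=0, sp=-2, e=sp−y=-2; I=-2, D=e−e_prev=-2; u=1·(-2)+1/2·(-2)+0·(-2)=-3; next y=-1/2·0+3/4·(-3)=-2.25
n=1: y=-2.25, sp=3, e=sp−y=5.25; I=3.25, D=e−e_prev=7.25; u=1·5.25+1/2·3.25+0·7.25=6.875; next y=-1/2·(-2.25)+3/4·6.875=6.28125
n=2: y=6.28125, sp=3, e=sp−y=-3.28125; I=-0.03125, D=e−e_prev=-8.53125; u=1·(-3.28125)+1/2·(-0.03125)+0·(-8.53125)=-3.296875; next y=-1/2·6.28125+3/4·(-3.296875)≈-5.613281
n=3: y≈-5.613281, sp=3, e=sp−y≈8.613281; I≈8.582031, D=e−e_prev≈11.894531; u=1·8.613281+1/2·8.582031+0·11.894531≈12.904297; next y=-1/2·(-5.613281)+3/4·12.904297≈12.484863
n=4: y≈12.484863, sp=3, e=sp−y≈-9.484863; I≈-0.902832, D=e−e_prev≈-18.098145; u=1·(-9.484863)+1/2·(-0.902832)+0·(-18.098145)≈-9.936279; next y=-1/2·12.484863+3/4·(-9.936279)≈-13.694641
n=5: y≈-13.694641, sp=3, e=sp−y≈16.694641; I≈15.791809, D=e−e_prev≈26.179504; u=1·16.694641+1/2·15.791809+0·26.179504≈24.590546; next y=-1/2·(-13.694641)+3/4·24.590546≈25.290230

0 -2 -3.000 0.000
1 3 6.875 -2.250
2 3 -3.297 6.281
3 3 12.904 -5.613
4 3 -9.936 12.485
5 3 24.591 -13.695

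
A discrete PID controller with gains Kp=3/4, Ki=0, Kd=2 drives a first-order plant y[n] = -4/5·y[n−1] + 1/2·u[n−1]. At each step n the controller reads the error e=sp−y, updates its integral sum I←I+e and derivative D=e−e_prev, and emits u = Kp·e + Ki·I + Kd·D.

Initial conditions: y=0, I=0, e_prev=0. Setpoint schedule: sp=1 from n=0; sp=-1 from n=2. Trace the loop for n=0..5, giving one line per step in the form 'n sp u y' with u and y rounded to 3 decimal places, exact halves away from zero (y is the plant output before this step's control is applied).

(exact arithmetic carried between steps; '≈' marks a value shown rounded to 6 d.p. or computed from one; I and e_prev carry over from the previous line; the table rounds u and y to 3 d.p., halves away from zero)
n=0: y=0, sp=1, e=sp−y=1; I=1, D=e−e_prev=1; u=3/4·1+0·1+2·1=2.75; next y=-4/5·0+1/2·2.75=1.375
n=1: y=1.375, sp=1, e=sp−y=-0.375; I=0.625, D=e−e_prev=-1.375; u=3/4·(-0.375)+0·0.625+2·(-1.375)=-3.03125; next y=-4/5·1.375+1/2·(-3.03125)=-2.615625
n=2: y=-2.615625, sp=-1, e=sp−y=1.615625; I=2.240625, D=e−e_prev=1.990625; u=3/4·1.615625+0·2.240625+2·1.990625≈5.192969; next y=-4/5·(-2.615625)+1/2·5.192969≈4.688984
n=3: y≈4.688984, sp=-1, e=sp−y≈-5.688984; I≈-3.448359, D=e−e_prev≈-7.304609; u=3/4·(-5.688984)+0·(-3.448359)+2·(-7.304609)≈-18.875957; next y=-4/5·4.688984+1/2·(-18.875957)≈-13.189166
n=4: y≈-13.189166, sp=-1, e=sp−y≈12.189166; I≈8.740807, D=e−e_prev≈17.878150; u=3/4·12.189166+0·8.740807+2·17.878150≈44.898175; next y=-4/5·(-13.189166)+1/2·44.898175≈33.000420
n=5: y≈33.000420, sp=-1, e=sp−y≈-34.000420; I≈-25.259614, D=e−e_prev≈-46.189586; u=3/4·(-34.000420)+0·(-25.259614)+2·(-46.189586)≈-117.879488; next y=-4/5·33.000420+1/2·(-117.879488)≈-85.340081

0 1 2.750 0.000
1 1 -3.031 1.375
2 -1 5.193 -2.616
3 -1 -18.876 4.689
4 -1 44.898 -13.189
5 -1 -117.879 33.000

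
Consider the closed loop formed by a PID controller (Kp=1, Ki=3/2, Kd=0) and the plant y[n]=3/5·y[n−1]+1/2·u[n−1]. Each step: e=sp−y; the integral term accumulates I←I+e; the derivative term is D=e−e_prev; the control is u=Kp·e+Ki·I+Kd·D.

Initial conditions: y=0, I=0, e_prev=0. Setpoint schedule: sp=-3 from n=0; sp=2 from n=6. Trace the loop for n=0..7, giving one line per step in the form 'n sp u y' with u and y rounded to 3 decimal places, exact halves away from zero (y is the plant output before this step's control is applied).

(exact arithmetic carried between steps; '≈' marks a value shown rounded to 6 d.p. or computed from one; I and e_prev carry over from the previous line; the table rounds u and y to 3 d.p., halves away from zero)
n=0: y=0, sp=-3, e=sp−y=-3; I=-3, D=e−e_prev=-3; u=1·(-3)+3/2·(-3)+0·(-3)=-7.5; next y=3/5·0+1/2·(-7.5)=-3.75
n=1: y=-3.75, sp=-3, e=sp−y=0.75; I=-2.25, D=e−e_prev=3.75; u=1·0.75+3/2·(-2.25)+0·3.75=-2.625; next y=3/5·(-3.75)+1/2·(-2.625)=-3.5625
n=2: y=-3.5625, sp=-3, e=sp−y=0.5625; I=-1.6875, D=e−e_prev=-0.1875; u=1·0.5625+3/2·(-1.6875)+0·(-0.1875)=-1.96875; next y=3/5·(-3.5625)+1/2·(-1.96875)=-3.121875
n=3: y=-3.121875, sp=-3, e=sp−y=0.121875; I=-1.565625, D=e−e_prev=-0.440625; u=1·0.121875+3/2·(-1.565625)+0·(-0.440625)≈-2.226563; next y=3/5·(-3.121875)+1/2·(-2.226563)≈-2.986406
n=4: y≈-2.986406, sp=-3, e=sp−y≈-0.013594; I≈-1.579219, D=e−e_prev≈-0.135469; u=1·(-0.013594)+3/2·(-1.579219)+0·(-0.135469)≈-2.382422; next y=3/5·(-2.986406)+1/2·(-2.382422)≈-2.983055
n=5: y≈-2.983055, sp=-3, e=sp−y≈-0.016945; I≈-1.596164, D=e−e_prev≈-0.003352; u=1·(-0.016945)+3/2·(-1.596164)+0·(-0.003352)≈-2.411191; next y=3/5·(-2.983055)+1/2·(-2.411191)≈-2.995429
n=6: y≈-2.995429, sp=2, e=sp−y≈4.995429; I≈3.399264, D=e−e_prev≈5.012374; u=1·4.995429+3/2·3.399264+0·5.012374≈10.094325; next y=3/5·(-2.995429)+1/2·10.094325≈3.249905
n=7: y≈3.249905, sp=2, e=sp−y≈-1.249905; I≈2.149359, D=e−e_prev≈-6.245334; u=1·(-1.249905)+3/2·2.149359+0·(-6.245334)≈1.974133; next y=3/5·3.249905+1/2·1.974133≈2.937010

0 -3 -7.500 0.000
1 -3 -2.625 -3.750
2 -3 -1.969 -3.563
3 -3 -2.227 -3.122
4 -3 -2.382 -2.986
5 -3 -2.411 -2.983
6 2 10.094 -2.995
7 2 1.974 3.250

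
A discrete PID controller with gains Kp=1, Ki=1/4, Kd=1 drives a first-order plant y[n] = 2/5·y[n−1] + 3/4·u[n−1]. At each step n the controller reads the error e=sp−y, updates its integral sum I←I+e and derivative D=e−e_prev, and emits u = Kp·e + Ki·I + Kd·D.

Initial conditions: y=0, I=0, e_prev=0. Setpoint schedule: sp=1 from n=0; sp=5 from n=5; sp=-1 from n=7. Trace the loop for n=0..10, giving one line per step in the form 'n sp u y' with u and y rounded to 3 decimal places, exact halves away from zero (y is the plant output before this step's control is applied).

0 1 2.250 0.000
1 1 -2.297 1.688
2 1 5.373 -1.048
3 1 -7.331 3.611
4 1 13.920 -4.054
5 5 -12.445 8.818
6 5 28.379 -5.806
7 -1 -52.772 18.962
8 -1 87.656 -31.994
9 -1 -146.664 52.945
10 -1 243.759 -88.820

(exact arithmetic carried between steps; '≈' marks a value shown rounded to 6 d.p. or computed from one; I and e_prev carry over from the previous line; the table rounds u and y to 3 d.p., halves away from zero)
n=0: y=0, sp=1, e=sp−y=1; I=1, D=e−e_prev=1; u=1·1+1/4·1+1·1=2.25; next y=2/5·0+3/4·2.25=1.6875
n=1: y=1.6875, sp=1, e=sp−y=-0.6875; I=0.3125, D=e−e_prev=-1.6875; u=1·(-0.6875)+1/4·0.3125+1·(-1.6875)=-2.296875; next y=2/5·1.6875+3/4·(-2.296875)≈-1.047656
n=2: y≈-1.047656, sp=1, e=sp−y≈2.047656; I≈2.360156, D=e−e_prev≈2.735156; u=1·2.047656+1/4·2.360156+1·2.735156≈5.372852; next y=2/5·(-1.047656)+3/4·5.372852≈3.610576
n=3: y≈3.610576, sp=1, e=sp−y≈-2.610576; I≈-0.250420, D=e−e_prev≈-4.658232; u=1·(-2.610576)+1/4·(-0.250420)+1·(-4.658232)≈-7.331414; next y=2/5·3.610576+3/4·(-7.331414)≈-4.054330
n=4: y≈-4.054330, sp=1, e=sp−y≈5.054330; I≈4.803910, D=e−e_prev≈7.664906; u=1·5.054330+1/4·4.803910+1·7.664906≈13.920213; next y=2/5·(-4.054330)+3/4·13.920213≈8.818428
n=5: y≈8.818428, sp=5, e=sp−y≈-3.818428; I≈0.985482, D=e−e_prev≈-8.872758; u=1·(-3.818428)+1/4·0.985482+1·(-8.872758)≈-12.444815; next y=2/5·8.818428+3/4·(-12.444815)≈-5.806240
n=6: y≈-5.806240, sp=5, e=sp−y≈10.806240; I≈11.791722, D=e−e_prev≈14.624668; u=1·10.806240+1/4·11.791722+1·14.624668≈28.378839; next y=2/5·(-5.806240)+3/4·28.378839≈18.961633
n=7: y≈18.961633, sp=-1, e=sp−y≈-19.961633; I≈-8.169911, D=e−e_prev≈-30.767873; u=1·(-19.961633)+1/4·(-8.169911)+1·(-30.767873)≈-52.771984; next y=2/5·18.961633+3/4·(-52.771984)≈-31.994335
n=8: y≈-31.994335, sp=-1, e=sp−y≈30.994335; I≈22.824424, D=e−e_prev≈50.955968; u=1·30.994335+1/4·22.824424+1·50.955968≈87.656408; next y=2/5·(-31.994335)+3/4·87.656408≈52.944572
n=9: y≈52.944572, sp=-1, e=sp−y≈-53.944572; I≈-31.120149, D=e−e_prev≈-84.938907; u=1·(-53.944572)+1/4·(-31.120149)+1·(-84.938907)≈-146.663516; next y=2/5·52.944572+3/4·(-146.663516)≈-88.819808
n=10: y≈-88.819808, sp=-1, e=sp−y≈87.819808; I≈56.699660, D=e−e_prev≈141.764380; u=1·87.819808+1/4·56.699660+1·141.764380≈243.759104; next y=2/5·(-88.819808)+3/4·243.759104≈147.291404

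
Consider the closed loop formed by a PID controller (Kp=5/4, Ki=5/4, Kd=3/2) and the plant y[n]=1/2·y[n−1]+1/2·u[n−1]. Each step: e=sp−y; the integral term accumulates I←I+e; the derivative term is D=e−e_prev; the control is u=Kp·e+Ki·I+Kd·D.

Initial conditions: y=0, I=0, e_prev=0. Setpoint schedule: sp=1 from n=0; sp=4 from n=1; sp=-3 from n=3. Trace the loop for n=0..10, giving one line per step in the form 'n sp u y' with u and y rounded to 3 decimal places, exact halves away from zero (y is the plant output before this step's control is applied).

(exact arithmetic carried between steps; '≈' marks a value shown rounded to 6 d.p. or computed from one; I and e_prev carry over from the previous line; the table rounds u and y to 3 d.p., halves away from zero)
n=0: y=0, sp=1, e=sp−y=1; I=1, D=e−e_prev=1; u=5/4·1+5/4·1+3/2·1=4; next y=1/2·0+1/2·4=2
n=1: y=2, sp=4, e=sp−y=2; I=3, D=e−e_prev=1; u=5/4·2+5/4·3+3/2·1=7.75; next y=1/2·2+1/2·7.75=4.875
n=2: y=4.875, sp=4, e=sp−y=-0.875; I=2.125, D=e−e_prev=-2.875; u=5/4·(-0.875)+5/4·2.125+3/2·(-2.875)=-2.75; next y=1/2·4.875+1/2·(-2.75)=1.0625
n=3: y=1.0625, sp=-3, e=sp−y=-4.0625; I=-1.9375, D=e−e_prev=-3.1875; u=5/4·(-4.0625)+5/4·(-1.9375)+3/2·(-3.1875)=-12.28125; next y=1/2·1.0625+1/2·(-12.28125)=-5.609375
n=4: y=-5.609375, sp=-3, e=sp−y=2.609375; I=0.671875, D=e−e_prev=6.671875; u=5/4·2.609375+5/4·0.671875+3/2·6.671875=14.109375; next y=1/2·(-5.609375)+1/2·14.109375=4.25
n=5: y=4.25, sp=-3, e=sp−y=-7.25; I=-6.578125, D=e−e_prev=-9.859375; u=5/4·(-7.25)+5/4·(-6.578125)+3/2·(-9.859375)≈-32.074219; next y=1/2·4.25+1/2·(-32.074219)≈-13.912109
n=6: y≈-13.912109, sp=-3, e=sp−y≈10.912109; I≈4.333984, D=e−e_prev≈18.162109; u=5/4·10.912109+5/4·4.333984+3/2·18.162109≈46.300781; next y=1/2·(-13.912109)+1/2·46.300781≈16.194336
n=7: y≈16.194336, sp=-3, e=sp−y≈-19.194336; I≈-14.860352, D=e−e_prev≈-30.106445; u=5/4·(-19.194336)+5/4·(-14.860352)+3/2·(-30.106445)≈-87.728027; next y=1/2·16.194336+1/2·(-87.728027)≈-35.766846
n=8: y≈-35.766846, sp=-3, e=sp−y≈32.766846; I≈17.906494, D=e−e_prev≈51.961182; u=5/4·32.766846+5/4·17.906494+3/2·51.961182≈141.283447; next y=1/2·(-35.766846)+1/2·141.283447≈52.758301
n=9: y≈52.758301, sp=-3, e=sp−y≈-55.758301; I≈-37.851807, D=e−e_prev≈-88.525146; u=5/4·(-55.758301)+5/4·(-37.851807)+3/2·(-88.525146)≈-249.800354; next y=1/2·52.758301+1/2·(-249.800354)≈-98.521027
n=10: y≈-98.521027, sp=-3, e=sp−y≈95.521027; I≈57.669220, D=e−e_prev≈151.279327; u=5/4·95.521027+5/4·57.669220+3/2·151.279327≈418.406799; next y=1/2·(-98.521027)+1/2·418.406799≈159.942886

0 1 4.000 0.000
1 4 7.750 2.000
2 4 -2.750 4.875
3 -3 -12.281 1.063
4 -3 14.109 -5.609
5 -3 -32.074 4.250
6 -3 46.301 -13.912
7 -3 -87.728 16.194
8 -3 141.283 -35.767
9 -3 -249.800 52.758
10 -3 418.407 -98.521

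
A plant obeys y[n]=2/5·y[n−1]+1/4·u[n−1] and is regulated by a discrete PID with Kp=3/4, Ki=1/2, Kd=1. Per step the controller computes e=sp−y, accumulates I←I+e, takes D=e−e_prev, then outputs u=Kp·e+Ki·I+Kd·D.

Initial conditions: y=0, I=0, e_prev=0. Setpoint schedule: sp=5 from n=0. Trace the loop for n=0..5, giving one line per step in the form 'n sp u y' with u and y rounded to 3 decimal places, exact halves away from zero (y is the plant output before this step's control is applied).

(exact arithmetic carried between steps; '≈' marks a value shown rounded to 6 d.p. or computed from one; I and e_prev carry over from the previous line; the table rounds u and y to 3 d.p., halves away from zero)
n=0: y=0, sp=5, e=sp−y=5; I=5, D=e−e_prev=5; u=3/4·5+1/2·5+1·5=11.25; next y=2/5·0+1/4·11.25=2.8125
n=1: y=2.8125, sp=5, e=sp−y=2.1875; I=7.1875, D=e−e_prev=-2.8125; u=3/4·2.1875+1/2·7.1875+1·(-2.8125)=2.421875; next y=2/5·2.8125+1/4·2.421875≈1.730469
n=2: y≈1.730469, sp=5, e=sp−y≈3.269531; I≈10.457031, D=e−e_prev≈1.082031; u=3/4·3.269531+1/2·10.457031+1·1.082031≈8.762695; next y=2/5·1.730469+1/4·8.762695≈2.882861
n=3: y≈2.882861, sp=5, e=sp−y≈2.117139; I≈12.574170, D=e−e_prev≈-1.152393; u=3/4·2.117139+1/2·12.574170+1·(-1.152393)≈6.722546; next y=2/5·2.882861+1/4·6.722546≈2.833781
n=4: y≈2.833781, sp=5, e=sp−y≈2.166219; I≈14.740389, D=e−e_prev≈0.049080; u=3/4·2.166219+1/2·14.740389+1·0.049080≈9.043939; next y=2/5·2.833781+1/4·9.043939≈3.394497
n=5: y≈3.394497, sp=5, e=sp−y≈1.605503; I≈16.345892, D=e−e_prev≈-0.560716; u=3/4·1.605503+1/2·16.345892+1·(-0.560716)≈8.816357; next y=2/5·3.394497+1/4·8.816357≈3.561888

0 5 11.250 0.000
1 5 2.422 2.813
2 5 8.763 1.730
3 5 6.723 2.883
4 5 9.044 2.834
5 5 8.816 3.394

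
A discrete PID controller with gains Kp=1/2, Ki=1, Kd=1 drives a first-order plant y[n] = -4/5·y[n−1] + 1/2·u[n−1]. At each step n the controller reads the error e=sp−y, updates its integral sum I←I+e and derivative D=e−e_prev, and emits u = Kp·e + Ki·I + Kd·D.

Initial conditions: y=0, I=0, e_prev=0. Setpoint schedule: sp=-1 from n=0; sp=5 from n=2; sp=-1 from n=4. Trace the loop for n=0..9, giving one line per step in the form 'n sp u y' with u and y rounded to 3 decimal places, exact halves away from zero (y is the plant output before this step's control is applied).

(exact arithmetic carried between steps; '≈' marks a value shown rounded to 6 d.p. or computed from one; I and e_prev carry over from the previous line; the table rounds u and y to 3 d.p., halves away from zero)
n=0: y=0, sp=-1, e=sp−y=-1; I=-1, D=e−e_prev=-1; u=1/2·(-1)+1·(-1)+1·(-1)=-2.5; next y=-4/5·0+1/2·(-2.5)=-1.25
n=1: y=-1.25, sp=-1, e=sp−y=0.25; I=-0.75, D=e−e_prev=1.25; u=1/2·0.25+1·(-0.75)+1·1.25=0.625; next y=-4/5·(-1.25)+1/2·0.625=1.3125
n=2: y=1.3125, sp=5, e=sp−y=3.6875; I=2.9375, D=e−e_prev=3.4375; u=1/2·3.6875+1·2.9375+1·3.4375=8.21875; next y=-4/5·1.3125+1/2·8.21875=3.059375
n=3: y=3.059375, sp=5, e=sp−y=1.940625; I=4.878125, D=e−e_prev=-1.746875; u=1/2·1.940625+1·4.878125+1·(-1.746875)≈4.101563; next y=-4/5·3.059375+1/2·4.101563≈-0.396719
n=4: y≈-0.396719, sp=-1, e=sp−y≈-0.603281; I≈4.274844, D=e−e_prev≈-2.543906; u=1/2·(-0.603281)+1·4.274844+1·(-2.543906)≈1.429297; next y=-4/5·(-0.396719)+1/2·1.429297≈1.032023
n=5: y≈1.032023, sp=-1, e=sp−y≈-2.032023; I≈2.242820, D=e−e_prev≈-1.428742; u=1/2·(-2.032023)+1·2.242820+1·(-1.428742)≈-0.201934; next y=-4/5·1.032023+1/2·(-0.201934)≈-0.926586
n=6: y≈-0.926586, sp=-1, e=sp−y≈-0.073414; I≈2.169406, D=e−e_prev≈1.958609; u=1/2·(-0.073414)+1·2.169406+1·1.958609≈4.091308; next y=-4/5·(-0.926586)+1/2·4.091308≈2.786922
n=7: y≈2.786922, sp=-1, e=sp−y≈-3.786922; I≈-1.617516, D=e−e_prev≈-3.713508; u=1/2·(-3.786922)+1·(-1.617516)+1·(-3.713508)≈-7.224485; next y=-4/5·2.786922+1/2·(-7.224485)≈-5.841780
n=8: y≈-5.841780, sp=-1, e=sp−y≈4.841780; I≈3.224264, D=e−e_prev≈8.628703; u=1/2·4.841780+1·3.224264+1·8.628703≈14.273857; next y=-4/5·(-5.841780)+1/2·14.273857≈11.810353
n=9: y≈11.810353, sp=-1, e=sp−y≈-12.810353; I≈-9.586089, D=e−e_prev≈-17.652133; u=1/2·(-12.810353)+1·(-9.586089)+1·(-17.652133)≈-33.643399; next y=-4/5·11.810353+1/2·(-33.643399)≈-26.269982

0 -1 -2.500 0.000
1 -1 0.625 -1.250
2 5 8.219 1.313
3 5 4.102 3.059
4 -1 1.429 -0.397
5 -1 -0.202 1.032
6 -1 4.091 -0.927
7 -1 -7.224 2.787
8 -1 14.274 -5.842
9 -1 -33.643 11.810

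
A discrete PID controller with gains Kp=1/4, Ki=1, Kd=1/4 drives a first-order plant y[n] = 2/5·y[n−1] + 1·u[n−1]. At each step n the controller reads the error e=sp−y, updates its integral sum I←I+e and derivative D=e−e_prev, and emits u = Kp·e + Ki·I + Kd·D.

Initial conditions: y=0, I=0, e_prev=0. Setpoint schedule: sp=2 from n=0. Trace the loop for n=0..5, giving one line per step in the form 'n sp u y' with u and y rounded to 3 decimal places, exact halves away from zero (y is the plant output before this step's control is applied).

0 2 3.000 0.000
1 2 0.000 3.000
2 2 2.450 1.200
3 2 0.205 2.930
4 2 2.037 1.377
5 2 0.456 2.588

(exact arithmetic carried between steps; '≈' marks a value shown rounded to 6 d.p. or computed from one; I and e_prev carry over from the previous line; the table rounds u and y to 3 d.p., halves away from zero)
n=0: y=0, sp=2, e=sp−y=2; I=2, D=e−e_prev=2; u=1/4·2+1·2+1/4·2=3; next y=2/5·0+1·3=3
n=1: y=3, sp=2, e=sp−y=-1; I=1, D=e−e_prev=-3; u=1/4·(-1)+1·1+1/4·(-3)=0; next y=2/5·3+1·0=1.2
n=2: y=1.2, sp=2, e=sp−y=0.8; I=1.8, D=e−e_prev=1.8; u=1/4·0.8+1·1.8+1/4·1.8=2.45; next y=2/5·1.2+1·2.45=2.93
n=3: y=2.93, sp=2, e=sp−y=-0.93; I=0.87, D=e−e_prev=-1.73; u=1/4·(-0.93)+1·0.87+1/4·(-1.73)=0.205; next y=2/5·2.93+1·0.205=1.377
n=4: y=1.377, sp=2, e=sp−y=0.623; I=1.493, D=e−e_prev=1.553; u=1/4·0.623+1·1.493+1/4·1.553=2.037; next y=2/5·1.377+1·2.037=2.5878
n=5: y=2.5878, sp=2, e=sp−y=-0.5878; I=0.9052, D=e−e_prev=-1.2108; u=1/4·(-0.5878)+1·0.9052+1/4·(-1.2108)=0.45555; next y=2/5·2.5878+1·0.45555=1.49067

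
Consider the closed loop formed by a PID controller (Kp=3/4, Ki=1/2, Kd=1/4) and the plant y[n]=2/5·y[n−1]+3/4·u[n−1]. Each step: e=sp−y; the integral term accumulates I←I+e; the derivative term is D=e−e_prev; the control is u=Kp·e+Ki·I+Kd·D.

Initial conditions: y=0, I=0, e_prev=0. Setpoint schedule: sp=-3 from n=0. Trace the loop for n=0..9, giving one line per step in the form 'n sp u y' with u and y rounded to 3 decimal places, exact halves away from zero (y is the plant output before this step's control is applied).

(exact arithmetic carried between steps; '≈' marks a value shown rounded to 6 d.p. or computed from one; I and e_prev carry over from the previous line; the table rounds u and y to 3 d.p., halves away from zero)
n=0: y=0, sp=-3, e=sp−y=-3; I=-3, D=e−e_prev=-3; u=3/4·(-3)+1/2·(-3)+1/4·(-3)=-4.5; next y=2/5·0+3/4·(-4.5)=-3.375
n=1: y=-3.375, sp=-3, e=sp−y=0.375; I=-2.625, D=e−e_prev=3.375; u=3/4·0.375+1/2·(-2.625)+1/4·3.375=-0.1875; next y=2/5·(-3.375)+3/4·(-0.1875)=-1.490625
n=2: y=-1.490625, sp=-3, e=sp−y=-1.509375; I=-4.134375, D=e−e_prev=-1.884375; u=3/4·(-1.509375)+1/2·(-4.134375)+1/4·(-1.884375)≈-3.670313; next y=2/5·(-1.490625)+3/4·(-3.670313)≈-3.348984
n=3: y≈-3.348984, sp=-3, e=sp−y≈0.348984; I≈-3.785391, D=e−e_prev≈1.858359; u=3/4·0.348984+1/2·(-3.785391)+1/4·1.858359≈-1.166367; next y=2/5·(-3.348984)+3/4·(-1.166367)≈-2.214369
n=4: y≈-2.214369, sp=-3, e=sp−y≈-0.785631; I≈-4.571021, D=e−e_prev≈-1.134615; u=3/4·(-0.785631)+1/2·(-4.571021)+1/4·(-1.134615)≈-3.158388; next y=2/5·(-2.214369)+3/4·(-3.158388)≈-3.254538
n=5: y≈-3.254538, sp=-3, e=sp−y≈0.254538; I≈-4.316483, D=e−e_prev≈1.040169; u=3/4·0.254538+1/2·(-4.316483)+1/4·1.040169≈-1.707295; next y=2/5·(-3.254538)+3/4·(-1.707295)≈-2.582287
n=6: y≈-2.582287, sp=-3, e=sp−y≈-0.417713; I≈-4.734196, D=e−e_prev≈-0.672252; u=3/4·(-0.417713)+1/2·(-4.734196)+1/4·(-0.672252)≈-2.848446; next y=2/5·(-2.582287)+3/4·(-2.848446)≈-3.169249
n=7: y≈-3.169249, sp=-3, e=sp−y≈0.169249; I≈-4.564947, D=e−e_prev≈0.586962; u=3/4·0.169249+1/2·(-4.564947)+1/4·0.586962≈-2.008796; next y=2/5·(-3.169249)+3/4·(-2.008796)≈-2.774297
n=8: y≈-2.774297, sp=-3, e=sp−y≈-0.225703; I≈-4.790650, D=e−e_prev≈-0.394952; u=3/4·(-0.225703)+1/2·(-4.790650)+1/4·(-0.394952)≈-2.663341; next y=2/5·(-2.774297)+3/4·(-2.663341)≈-3.107224
n=9: y≈-3.107224, sp=-3, e=sp−y≈0.107224; I≈-4.683426, D=e−e_prev≈0.332927; u=3/4·0.107224+1/2·(-4.683426)+1/4·0.332927≈-2.178063; next y=2/5·(-3.107224)+3/4·(-2.178063)≈-2.876437

0 -3 -4.500 0.000
1 -3 -0.188 -3.375
2 -3 -3.670 -1.491
3 -3 -1.166 -3.349
4 -3 -3.158 -2.214
5 -3 -1.707 -3.255
6 -3 -2.848 -2.582
7 -3 -2.009 -3.169
8 -3 -2.663 -2.774
9 -3 -2.178 -3.107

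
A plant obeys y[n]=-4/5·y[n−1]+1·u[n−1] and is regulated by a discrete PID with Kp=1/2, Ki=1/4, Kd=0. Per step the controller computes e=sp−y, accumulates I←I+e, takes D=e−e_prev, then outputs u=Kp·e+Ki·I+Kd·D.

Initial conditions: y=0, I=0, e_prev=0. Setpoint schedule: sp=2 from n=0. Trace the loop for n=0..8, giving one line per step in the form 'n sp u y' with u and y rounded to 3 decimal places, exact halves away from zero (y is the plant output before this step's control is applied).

0 2 1.500 0.000
1 2 0.875 1.500
2 2 2.369 -0.325
3 2 0.735 2.629
4 2 3.575 -1.368
5 2 -0.111 4.670
6 2 5.609 -3.847
7 2 -2.330 8.687
8 2 9.473 -9.279

(exact arithmetic carried between steps; '≈' marks a value shown rounded to 6 d.p. or computed from one; I and e_prev carry over from the previous line; the table rounds u and y to 3 d.p., halves away from zero)
n=0: y=0, sp=2, e=sp−y=2; I=2, D=e−e_prev=2; u=1/2·2+1/4·2+0·2=1.5; next y=-4/5·0+1·1.5=1.5
n=1: y=1.5, sp=2, e=sp−y=0.5; I=2.5, D=e−e_prev=-1.5; u=1/2·0.5+1/4·2.5+0·(-1.5)=0.875; next y=-4/5·1.5+1·0.875=-0.325
n=2: y=-0.325, sp=2, e=sp−y=2.325; I=4.825, D=e−e_prev=1.825; u=1/2·2.325+1/4·4.825+0·1.825=2.36875; next y=-4/5·(-0.325)+1·2.36875=2.62875
n=3: y=2.62875, sp=2, e=sp−y=-0.62875; I=4.19625, D=e−e_prev=-2.95375; u=1/2·(-0.62875)+1/4·4.19625+0·(-2.95375)≈0.734688; next y=-4/5·2.62875+1·0.734688≈-1.368313
n=4: y≈-1.368313, sp=2, e=sp−y≈3.368313; I≈7.564563, D=e−e_prev≈3.997063; u=1/2·3.368313+1/4·7.564563+0·3.997063≈3.575297; next y=-4/5·(-1.368313)+1·3.575297≈4.669947
n=5: y≈4.669947, sp=2, e=sp−y≈-2.669947; I≈4.894616, D=e−e_prev≈-6.038259; u=1/2·(-2.669947)+1/4·4.894616+0·(-6.038259)≈-0.111320; next y=-4/5·4.669947+1·(-0.111320)≈-3.847277
n=6: y≈-3.847277, sp=2, e=sp−y≈5.847277; I≈10.741893, D=e−e_prev≈8.517224; u=1/2·5.847277+1/4·10.741893+0·8.517224≈5.609112; next y=-4/5·(-3.847277)+1·5.609112≈8.686933
n=7: y≈8.686933, sp=2, e=sp−y≈-6.686933; I≈4.054959, D=e−e_prev≈-12.534210; u=1/2·(-6.686933)+1/4·4.054959+0·(-12.534210)≈-2.329727; next y=-4/5·8.686933+1·(-2.329727)≈-9.279273
n=8: y≈-9.279273, sp=2, e=sp−y≈11.279273; I≈15.334233, D=e−e_prev≈17.966207; u=1/2·11.279273+1/4·15.334233+0·17.966207≈9.473195; next y=-4/5·(-9.279273)+1·9.473195≈16.896614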